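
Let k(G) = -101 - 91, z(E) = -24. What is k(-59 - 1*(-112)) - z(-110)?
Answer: -168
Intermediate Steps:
k(G) = -192
k(-59 - 1*(-112)) - z(-110) = -192 - 1*(-24) = -192 + 24 = -168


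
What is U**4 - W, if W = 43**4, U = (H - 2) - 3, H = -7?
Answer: -3398065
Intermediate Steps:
U = -12 (U = (-7 - 2) - 3 = -9 - 3 = -12)
W = 3418801
U**4 - W = (-12)**4 - 1*3418801 = 20736 - 3418801 = -3398065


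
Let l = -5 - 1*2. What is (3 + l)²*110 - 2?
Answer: 1758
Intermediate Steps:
l = -7 (l = -5 - 2 = -7)
(3 + l)²*110 - 2 = (3 - 7)²*110 - 2 = (-4)²*110 - 2 = 16*110 - 2 = 1760 - 2 = 1758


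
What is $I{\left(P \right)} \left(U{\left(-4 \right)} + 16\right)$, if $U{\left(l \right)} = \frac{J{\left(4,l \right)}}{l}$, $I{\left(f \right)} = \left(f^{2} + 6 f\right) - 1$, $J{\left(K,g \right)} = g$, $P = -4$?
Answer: $-153$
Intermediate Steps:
$I{\left(f \right)} = -1 + f^{2} + 6 f$
$U{\left(l \right)} = 1$ ($U{\left(l \right)} = \frac{l}{l} = 1$)
$I{\left(P \right)} \left(U{\left(-4 \right)} + 16\right) = \left(-1 + \left(-4\right)^{2} + 6 \left(-4\right)\right) \left(1 + 16\right) = \left(-1 + 16 - 24\right) 17 = \left(-9\right) 17 = -153$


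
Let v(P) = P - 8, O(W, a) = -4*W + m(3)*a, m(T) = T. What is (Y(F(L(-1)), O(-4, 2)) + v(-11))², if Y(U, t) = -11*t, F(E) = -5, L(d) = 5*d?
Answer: 68121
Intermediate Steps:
O(W, a) = -4*W + 3*a
v(P) = -8 + P
(Y(F(L(-1)), O(-4, 2)) + v(-11))² = (-11*(-4*(-4) + 3*2) + (-8 - 11))² = (-11*(16 + 6) - 19)² = (-11*22 - 19)² = (-242 - 19)² = (-261)² = 68121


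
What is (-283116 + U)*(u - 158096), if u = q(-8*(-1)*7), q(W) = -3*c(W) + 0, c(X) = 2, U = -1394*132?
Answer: 73853238648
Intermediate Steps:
U = -184008
q(W) = -6 (q(W) = -3*2 + 0 = -6 + 0 = -6)
u = -6
(-283116 + U)*(u - 158096) = (-283116 - 184008)*(-6 - 158096) = -467124*(-158102) = 73853238648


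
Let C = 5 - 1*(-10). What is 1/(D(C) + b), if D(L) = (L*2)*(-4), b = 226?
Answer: 1/106 ≈ 0.0094340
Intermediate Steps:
C = 15 (C = 5 + 10 = 15)
D(L) = -8*L (D(L) = (2*L)*(-4) = -8*L)
1/(D(C) + b) = 1/(-8*15 + 226) = 1/(-120 + 226) = 1/106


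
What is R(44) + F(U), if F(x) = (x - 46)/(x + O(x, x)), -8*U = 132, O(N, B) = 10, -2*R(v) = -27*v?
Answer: 7847/13 ≈ 603.62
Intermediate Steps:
R(v) = 27*v/2 (R(v) = -(-27)*v/2 = 27*v/2)
U = -33/2 (U = -⅛*132 = -33/2 ≈ -16.500)
F(x) = (-46 + x)/(10 + x) (F(x) = (x - 46)/(x + 10) = (-46 + x)/(10 + x))
R(44) + F(U) = (27/2)*44 + (-46 - 33/2)/(10 - 33/2) = 594 - 125/2/(-13/2) = 594 - 2/13*(-125/2) = 594 + 125/13 = 7847/13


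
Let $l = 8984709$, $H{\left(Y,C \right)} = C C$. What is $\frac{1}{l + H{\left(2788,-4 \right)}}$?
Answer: $\frac{1}{8984725} \approx 1.113 \cdot 10^{-7}$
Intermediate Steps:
$H{\left(Y,C \right)} = C^{2}$
$\frac{1}{l + H{\left(2788,-4 \right)}} = \frac{1}{8984709 + \left(-4\right)^{2}} = \frac{1}{8984709 + 16} = \frac{1}{8984725}$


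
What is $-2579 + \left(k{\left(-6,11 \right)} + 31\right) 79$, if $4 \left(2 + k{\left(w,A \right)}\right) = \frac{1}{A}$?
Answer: $- \frac{12593}{44} \approx -286.2$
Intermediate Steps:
$k{\left(w,A \right)} = -2 + \frac{1}{4 A}$
$-2579 + \left(k{\left(-6,11 \right)} + 31\right) 79 = -2579 + \left(\left(-2 + \frac{1}{4 \cdot 11}\right) + 31\right) 79 = -2579 + \left(\left(-2 + \frac{1}{4} \cdot \frac{1}{11}\right) + 31\right) 79 = -2579 + \left(\left(-2 + \frac{1}{44}\right) + 31\right) 79 = -2579 + \left(- \frac{87}{44} + 31\right) 79 = -2579 + \frac{1277}{44} \cdot 79 = -2579 + \frac{100883}{44} = - \frac{12593}{44}$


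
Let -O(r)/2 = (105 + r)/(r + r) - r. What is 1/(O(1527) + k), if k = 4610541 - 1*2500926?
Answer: 509/1075347977 ≈ 4.7334e-7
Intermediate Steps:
O(r) = 2*r - (105 + r)/r (O(r) = -2*((105 + r)/(r + r) - r) = -2*((105 + r)/((2*r)) - r) = -2*((105 + r)*(1/(2*r)) - r) = -2*((105 + r)/(2*r) - r) = -2*(-r + (105 + r)/(2*r)) = 2*r - (105 + r)/r)
k = 2109615 (k = 4610541 - 2500926 = 2109615)
1/(O(1527) + k) = 1/((-1 - 105/1527 + 2*1527) + 2109615) = 1/((-1 - 105*1/1527 + 3054) + 2109615) = 1/((-1 - 35/509 + 3054) + 2109615) = 1/(1553942/509 + 2109615) = 1/(1075347977/509) = 509/1075347977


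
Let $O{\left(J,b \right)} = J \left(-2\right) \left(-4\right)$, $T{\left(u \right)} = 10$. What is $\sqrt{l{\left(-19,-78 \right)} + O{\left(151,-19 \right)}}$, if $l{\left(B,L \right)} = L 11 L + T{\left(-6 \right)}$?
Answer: $\sqrt{68142} \approx 261.04$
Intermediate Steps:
$O{\left(J,b \right)} = 8 J$ ($O{\left(J,b \right)} = - 2 J \left(-4\right) = 8 J$)
$l{\left(B,L \right)} = 10 + 11 L^{2}$ ($l{\left(B,L \right)} = L 11 L + 10 = 11 L L + 10 = 11 L^{2} + 10 = 10 + 11 L^{2}$)
$\sqrt{l{\left(-19,-78 \right)} + O{\left(151,-19 \right)}} = \sqrt{\left(10 + 11 \left(-78\right)^{2}\right) + 8 \cdot 151} = \sqrt{\left(10 + 11 \cdot 6084\right) + 1208} = \sqrt{\left(10 + 66924\right) + 1208} = \sqrt{66934 + 1208} = \sqrt{68142}$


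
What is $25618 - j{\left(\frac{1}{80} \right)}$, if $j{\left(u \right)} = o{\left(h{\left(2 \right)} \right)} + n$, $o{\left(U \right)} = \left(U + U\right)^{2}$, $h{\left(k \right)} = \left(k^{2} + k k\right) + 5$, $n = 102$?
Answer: $24840$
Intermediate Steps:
$h{\left(k \right)} = 5 + 2 k^{2}$ ($h{\left(k \right)} = \left(k^{2} + k^{2}\right) + 5 = 2 k^{2} + 5 = 5 + 2 k^{2}$)
$o{\left(U \right)} = 4 U^{2}$ ($o{\left(U \right)} = \left(2 U\right)^{2} = 4 U^{2}$)
$j{\left(u \right)} = 778$ ($j{\left(u \right)} = 4 \left(5 + 2 \cdot 2^{2}\right)^{2} + 102 = 4 \left(5 + 2 \cdot 4\right)^{2} + 102 = 4 \left(5 + 8\right)^{2} + 102 = 4 \cdot 13^{2} + 102 = 4 \cdot 169 + 102 = 676 + 102 = 778$)
$25618 - j{\left(\frac{1}{80} \right)} = 25618 - 778 = 24840$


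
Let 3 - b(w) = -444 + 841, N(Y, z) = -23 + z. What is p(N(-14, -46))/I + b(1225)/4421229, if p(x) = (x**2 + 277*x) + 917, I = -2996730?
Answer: 3881233333/883281972078 ≈ 0.0043941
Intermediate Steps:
b(w) = -394 (b(w) = 3 - (-444 + 841) = 3 - 1*397 = 3 - 397 = -394)
p(x) = 917 + x**2 + 277*x
p(N(-14, -46))/I + b(1225)/4421229 = (917 + (-23 - 46)**2 + 277*(-23 - 46))/(-2996730) - 394/4421229 = (917 + (-69)**2 + 277*(-69))*(-1/2996730) - 394*1/4421229 = (917 + 4761 - 19113)*(-1/2996730) - 394/4421229 = -13435*(-1/2996730) - 394/4421229 = 2687/599346 - 394/4421229 = 3881233333/883281972078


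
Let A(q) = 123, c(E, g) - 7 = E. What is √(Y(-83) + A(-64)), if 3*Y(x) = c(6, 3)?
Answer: √1146/3 ≈ 11.284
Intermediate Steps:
c(E, g) = 7 + E
Y(x) = 13/3 (Y(x) = (7 + 6)/3 = (⅓)*13 = 13/3)
√(Y(-83) + A(-64)) = √(13/3 + 123) = √(382/3) = √1146/3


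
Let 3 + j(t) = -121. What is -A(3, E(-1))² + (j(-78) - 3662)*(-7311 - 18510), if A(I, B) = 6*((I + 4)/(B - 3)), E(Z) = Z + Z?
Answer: 2443955886/25 ≈ 9.7758e+7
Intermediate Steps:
j(t) = -124 (j(t) = -3 - 121 = -124)
E(Z) = 2*Z
A(I, B) = 6*(4 + I)/(-3 + B) (A(I, B) = 6*((4 + I)/(-3 + B)) = 6*(4 + I)/(-3 + B))
-A(3, E(-1))² + (j(-78) - 3662)*(-7311 - 18510) = -(6*(4 + 3)/(-3 + 2*(-1)))² + (-124 - 3662)*(-7311 - 18510) = -(6*7/(-3 - 2))² - 3786*(-25821) = -(6*7/(-5))² + 97758306 = -(6*(-⅕)*7)² + 97758306 = -(-42/5)² + 97758306 = -1*1764/25 + 97758306 = -1764/25 + 97758306 = 2443955886/25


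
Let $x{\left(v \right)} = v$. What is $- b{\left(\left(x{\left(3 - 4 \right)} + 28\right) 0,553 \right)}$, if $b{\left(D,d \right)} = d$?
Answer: $-553$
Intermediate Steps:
$- b{\left(\left(x{\left(3 - 4 \right)} + 28\right) 0,553 \right)} = \left(-1\right) 553 = -553$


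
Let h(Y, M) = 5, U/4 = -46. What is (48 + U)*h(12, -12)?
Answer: -680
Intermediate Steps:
U = -184 (U = 4*(-46) = -184)
(48 + U)*h(12, -12) = (48 - 184)*5 = -136*5 = -680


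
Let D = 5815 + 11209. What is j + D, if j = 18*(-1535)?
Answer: -10606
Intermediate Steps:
D = 17024
j = -27630
j + D = -27630 + 17024 = -10606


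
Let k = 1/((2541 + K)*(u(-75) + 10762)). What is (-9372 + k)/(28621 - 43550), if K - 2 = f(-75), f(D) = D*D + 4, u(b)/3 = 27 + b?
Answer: 813211214111/1295393748984 ≈ 0.62777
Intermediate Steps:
u(b) = 81 + 3*b (u(b) = 3*(27 + b) = 81 + 3*b)
f(D) = 4 + D² (f(D) = D² + 4 = 4 + D²)
K = 5631 (K = 2 + (4 + (-75)²) = 2 + (4 + 5625) = 2 + 5629 = 5631)
k = 1/86770296 (k = 1/((2541 + 5631)*((81 + 3*(-75)) + 10762)) = 1/(8172*((81 - 225) + 10762)) = 1/(8172*(-144 + 10762)) = 1/(8172*10618) = 1/86770296 ≈ 1.1525e-8)
(-9372 + k)/(28621 - 43550) = (-9372 + 1/86770296)/(28621 - 43550) = -813211214111/86770296/(-14929) = -813211214111/86770296*(-1/14929) = 813211214111/1295393748984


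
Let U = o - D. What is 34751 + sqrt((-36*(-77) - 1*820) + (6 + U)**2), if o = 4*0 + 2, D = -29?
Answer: 34751 + 9*sqrt(41) ≈ 34809.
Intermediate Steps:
o = 2 (o = 0 + 2 = 2)
U = 31 (U = 2 - 1*(-29) = 2 + 29 = 31)
34751 + sqrt((-36*(-77) - 1*820) + (6 + U)**2) = 34751 + sqrt((-36*(-77) - 1*820) + (6 + 31)**2) = 34751 + sqrt((2772 - 820) + 37**2) = 34751 + sqrt(1952 + 1369) = 34751 + sqrt(3321) = 34751 + 9*sqrt(41)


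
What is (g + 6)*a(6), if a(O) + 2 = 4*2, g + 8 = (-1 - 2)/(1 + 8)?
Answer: -14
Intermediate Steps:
g = -25/3 (g = -8 + (-1 - 2)/(1 + 8) = -8 - 3/9 = -8 - 3*1/9 = -8 - 1/3 = -25/3 ≈ -8.3333)
a(O) = 6 (a(O) = -2 + 4*2 = -2 + 8 = 6)
(g + 6)*a(6) = (-25/3 + 6)*6 = -7/3*6 = -14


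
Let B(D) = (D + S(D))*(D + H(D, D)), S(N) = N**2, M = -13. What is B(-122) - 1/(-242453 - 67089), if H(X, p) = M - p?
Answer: -59402967051/309542 ≈ -1.9191e+5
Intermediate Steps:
H(X, p) = -13 - p
B(D) = -13*D - 13*D**2 (B(D) = (D + D**2)*(D + (-13 - D)) = (D + D**2)*(-13) = -13*D - 13*D**2)
B(-122) - 1/(-242453 - 67089) = 13*(-122)*(-1 - 1*(-122)) - 1/(-242453 - 67089) = 13*(-122)*(-1 + 122) - 1/(-309542) = 13*(-122)*121 - 1*(-1/309542) = -191906 + 1/309542 = -59402967051/309542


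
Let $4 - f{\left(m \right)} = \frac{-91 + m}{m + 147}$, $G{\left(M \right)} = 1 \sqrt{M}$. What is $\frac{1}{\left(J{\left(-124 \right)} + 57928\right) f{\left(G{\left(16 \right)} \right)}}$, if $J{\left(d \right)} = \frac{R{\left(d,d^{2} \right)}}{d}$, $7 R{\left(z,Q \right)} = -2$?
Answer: $\frac{65534}{17372260323} \approx 3.7723 \cdot 10^{-6}$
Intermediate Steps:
$R{\left(z,Q \right)} = - \frac{2}{7}$ ($R{\left(z,Q \right)} = \frac{1}{7} \left(-2\right) = - \frac{2}{7}$)
$G{\left(M \right)} = \sqrt{M}$
$J{\left(d \right)} = - \frac{2}{7 d}$
$f{\left(m \right)} = 4 - \frac{-91 + m}{147 + m}$ ($f{\left(m \right)} = 4 - \frac{-91 + m}{m + 147} = 4 - \frac{-91 + m}{147 + m}$)
$\frac{1}{\left(J{\left(-124 \right)} + 57928\right) f{\left(G{\left(16 \right)} \right)}} = \frac{1}{\left(- \frac{2}{7 \left(-124\right)} + 57928\right) \frac{679 + 3 \sqrt{16}}{147 + \sqrt{16}}} = \frac{1}{\left(\left(- \frac{2}{7}\right) \left(- \frac{1}{124}\right) + 57928\right) \frac{679 + 3 \cdot 4}{147 + 4}} = \frac{1}{\left(\frac{1}{434} + 57928\right) \frac{679 + 12}{151}} = \frac{1}{\frac{25140753}{434} \cdot \frac{1}{151} \cdot 691} = \frac{434}{25140753 \cdot \frac{691}{151}} = \frac{434}{25140753} \cdot \frac{151}{691} = \frac{65534}{17372260323}$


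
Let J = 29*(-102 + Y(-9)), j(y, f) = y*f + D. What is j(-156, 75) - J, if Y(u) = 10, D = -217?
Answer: -9249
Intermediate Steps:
j(y, f) = -217 + f*y (j(y, f) = y*f - 217 = f*y - 217 = -217 + f*y)
J = -2668 (J = 29*(-102 + 10) = 29*(-92) = -2668)
j(-156, 75) - J = (-217 + 75*(-156)) - 1*(-2668) = (-217 - 11700) + 2668 = -11917 + 2668 = -9249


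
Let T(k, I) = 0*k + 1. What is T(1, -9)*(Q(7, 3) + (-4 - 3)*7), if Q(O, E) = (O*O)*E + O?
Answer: 105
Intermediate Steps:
T(k, I) = 1 (T(k, I) = 0 + 1 = 1)
Q(O, E) = O + E*O**2 (Q(O, E) = O**2*E + O = E*O**2 + O = O + E*O**2)
T(1, -9)*(Q(7, 3) + (-4 - 3)*7) = 1*(7*(1 + 3*7) + (-4 - 3)*7) = 1*(7*(1 + 21) - 7*7) = 1*(7*22 - 49) = 1*(154 - 49) = 1*105 = 105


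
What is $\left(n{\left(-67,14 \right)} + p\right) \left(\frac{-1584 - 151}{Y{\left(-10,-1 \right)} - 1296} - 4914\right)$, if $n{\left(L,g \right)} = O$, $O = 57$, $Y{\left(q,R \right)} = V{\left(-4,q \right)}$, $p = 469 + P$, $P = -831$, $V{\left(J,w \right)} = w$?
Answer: $\frac{1956864445}{1306} \approx 1.4984 \cdot 10^{6}$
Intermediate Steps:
$p = -362$ ($p = 469 - 831 = -362$)
$Y{\left(q,R \right)} = q$
$n{\left(L,g \right)} = 57$
$\left(n{\left(-67,14 \right)} + p\right) \left(\frac{-1584 - 151}{Y{\left(-10,-1 \right)} - 1296} - 4914\right) = \left(57 - 362\right) \left(\frac{-1584 - 151}{-10 - 1296} - 4914\right) = - 305 \left(- \frac{1735}{-1306} - 4914\right) = - 305 \left(\left(-1735\right) \left(- \frac{1}{1306}\right) - 4914\right) = - 305 \left(\frac{1735}{1306} - 4914\right) = \left(-305\right) \left(- \frac{6415949}{1306}\right) = \frac{1956864445}{1306}$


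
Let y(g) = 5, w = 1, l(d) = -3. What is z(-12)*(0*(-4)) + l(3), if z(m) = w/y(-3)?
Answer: -3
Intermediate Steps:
z(m) = ⅕ (z(m) = 1/5 = 1*(⅕) = ⅕)
z(-12)*(0*(-4)) + l(3) = (0*(-4))/5 - 3 = (⅕)*0 - 3 = 0 - 3 = -3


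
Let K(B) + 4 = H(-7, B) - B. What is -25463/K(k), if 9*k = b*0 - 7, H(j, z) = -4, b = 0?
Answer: 229167/65 ≈ 3525.6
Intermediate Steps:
k = -7/9 (k = (0*0 - 7)/9 = (0 - 7)/9 = (⅑)*(-7) = -7/9 ≈ -0.77778)
K(B) = -8 - B (K(B) = -4 + (-4 - B) = -8 - B)
-25463/K(k) = -25463/(-8 - 1*(-7/9)) = -25463/(-8 + 7/9) = -25463/(-65/9) = -25463*(-9/65) = 229167/65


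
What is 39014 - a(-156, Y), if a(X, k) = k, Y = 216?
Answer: 38798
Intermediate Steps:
39014 - a(-156, Y) = 39014 - 1*216 = 39014 - 216 = 38798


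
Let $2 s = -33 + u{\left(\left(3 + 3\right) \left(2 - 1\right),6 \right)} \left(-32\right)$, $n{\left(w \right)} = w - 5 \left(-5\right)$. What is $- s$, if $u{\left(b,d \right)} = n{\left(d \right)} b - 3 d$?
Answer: $\frac{5409}{2} \approx 2704.5$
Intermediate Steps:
$n{\left(w \right)} = 25 + w$ ($n{\left(w \right)} = w - -25 = w + 25 = 25 + w$)
$u{\left(b,d \right)} = - 3 d + b \left(25 + d\right)$ ($u{\left(b,d \right)} = \left(25 + d\right) b - 3 d = b \left(25 + d\right) - 3 d = - 3 d + b \left(25 + d\right)$)
$s = - \frac{5409}{2}$ ($s = \frac{-33 + \left(\left(-3\right) 6 + \left(3 + 3\right) \left(2 - 1\right) \left(25 + 6\right)\right) \left(-32\right)}{2} = \frac{-33 + \left(-18 + 6 \cdot 1 \cdot 31\right) \left(-32\right)}{2} = \frac{-33 + \left(-18 + 6 \cdot 31\right) \left(-32\right)}{2} = \frac{-33 + \left(-18 + 186\right) \left(-32\right)}{2} = \frac{-33 + 168 \left(-32\right)}{2} = \frac{-33 - 5376}{2} = \frac{1}{2} \left(-5409\right) = - \frac{5409}{2} \approx -2704.5$)
$- s = \left(-1\right) \left(- \frac{5409}{2}\right) = \frac{5409}{2}$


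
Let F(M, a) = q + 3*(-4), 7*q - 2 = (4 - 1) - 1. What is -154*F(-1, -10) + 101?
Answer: 1861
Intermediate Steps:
q = 4/7 (q = 2/7 + ((4 - 1) - 1)/7 = 2/7 + (3 - 1)/7 = 2/7 + (⅐)*2 = 2/7 + 2/7 = 4/7 ≈ 0.57143)
F(M, a) = -80/7 (F(M, a) = 4/7 + 3*(-4) = 4/7 - 12 = -80/7)
-154*F(-1, -10) + 101 = -154*(-80/7) + 101 = 1760 + 101 = 1861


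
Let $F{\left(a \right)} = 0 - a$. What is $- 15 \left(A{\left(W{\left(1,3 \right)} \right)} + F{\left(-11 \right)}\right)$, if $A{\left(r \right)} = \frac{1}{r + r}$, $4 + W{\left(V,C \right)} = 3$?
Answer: $- \frac{315}{2} \approx -157.5$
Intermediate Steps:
$F{\left(a \right)} = - a$
$W{\left(V,C \right)} = -1$ ($W{\left(V,C \right)} = -4 + 3 = -1$)
$A{\left(r \right)} = \frac{1}{2 r}$
$- 15 \left(A{\left(W{\left(1,3 \right)} \right)} + F{\left(-11 \right)}\right) = - 15 \left(\frac{1}{2 \left(-1\right)} - -11\right) = - 15 \left(\frac{1}{2} \left(-1\right) + 11\right) = - 15 \left(- \frac{1}{2} + 11\right) = \left(-15\right) \frac{21}{2} = - \frac{315}{2}$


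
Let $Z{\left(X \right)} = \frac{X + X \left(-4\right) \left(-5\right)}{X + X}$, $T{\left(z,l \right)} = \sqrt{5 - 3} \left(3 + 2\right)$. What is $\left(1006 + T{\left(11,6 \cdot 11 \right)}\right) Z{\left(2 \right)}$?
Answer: $10563 + \frac{105 \sqrt{2}}{2} \approx 10637.0$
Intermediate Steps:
$T{\left(z,l \right)} = 5 \sqrt{2}$ ($T{\left(z,l \right)} = \sqrt{2} \cdot 5 = 5 \sqrt{2}$)
$Z{\left(X \right)} = \frac{21}{2}$ ($Z{\left(X \right)} = \frac{X + - 4 X \left(-5\right)}{2 X} = \left(X + 20 X\right) \frac{1}{2 X} = 21 X \frac{1}{2 X} = \frac{21}{2}$)
$\left(1006 + T{\left(11,6 \cdot 11 \right)}\right) Z{\left(2 \right)} = \left(1006 + 5 \sqrt{2}\right) \frac{21}{2} = 10563 + \frac{105 \sqrt{2}}{2}$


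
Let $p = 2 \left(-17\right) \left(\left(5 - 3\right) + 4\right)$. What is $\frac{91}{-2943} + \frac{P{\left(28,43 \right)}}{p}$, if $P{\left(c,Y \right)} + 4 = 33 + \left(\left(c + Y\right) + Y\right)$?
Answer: $- \frac{146471}{200124} \approx -0.7319$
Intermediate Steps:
$P{\left(c,Y \right)} = 29 + c + 2 Y$ ($P{\left(c,Y \right)} = -4 + \left(33 + \left(\left(c + Y\right) + Y\right)\right) = -4 + \left(33 + \left(\left(Y + c\right) + Y\right)\right) = -4 + \left(33 + \left(c + 2 Y\right)\right) = -4 + \left(33 + c + 2 Y\right) = 29 + c + 2 Y$)
$p = -204$ ($p = - 34 \left(2 + 4\right) = \left(-34\right) 6 = -204$)
$\frac{91}{-2943} + \frac{P{\left(28,43 \right)}}{p} = \frac{91}{-2943} + \frac{29 + 28 + 2 \cdot 43}{-204} = 91 \left(- \frac{1}{2943}\right) + \left(29 + 28 + 86\right) \left(- \frac{1}{204}\right) = - \frac{91}{2943} + 143 \left(- \frac{1}{204}\right) = - \frac{91}{2943} - \frac{143}{204} = - \frac{146471}{200124}$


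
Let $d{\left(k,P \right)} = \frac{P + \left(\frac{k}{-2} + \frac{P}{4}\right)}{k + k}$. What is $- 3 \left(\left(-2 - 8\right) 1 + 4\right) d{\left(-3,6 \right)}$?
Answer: $-27$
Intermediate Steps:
$d{\left(k,P \right)} = \frac{- \frac{k}{2} + \frac{5 P}{4}}{2 k}$ ($d{\left(k,P \right)} = \frac{P + \left(k \left(- \frac{1}{2}\right) + P \frac{1}{4}\right)}{2 k} = \left(P + \left(- \frac{k}{2} + \frac{P}{4}\right)\right) \frac{1}{2 k} = \left(- \frac{k}{2} + \frac{5 P}{4}\right) \frac{1}{2 k} = \frac{- \frac{k}{2} + \frac{5 P}{4}}{2 k}$)
$- 3 \left(\left(-2 - 8\right) 1 + 4\right) d{\left(-3,6 \right)} = - 3 \left(\left(-2 - 8\right) 1 + 4\right) \frac{\left(-2\right) \left(-3\right) + 5 \cdot 6}{8 \left(-3\right)} = - 3 \left(\left(-2 - 8\right) 1 + 4\right) \frac{1}{8} \left(- \frac{1}{3}\right) \left(6 + 30\right) = - 3 \left(\left(-10\right) 1 + 4\right) \frac{1}{8} \left(- \frac{1}{3}\right) 36 = - 3 \left(-10 + 4\right) \left(- \frac{3}{2}\right) = \left(-3\right) \left(-6\right) \left(- \frac{3}{2}\right) = 18 \left(- \frac{3}{2}\right) = -27$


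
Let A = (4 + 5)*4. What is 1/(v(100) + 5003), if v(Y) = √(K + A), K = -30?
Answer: 5003/25030003 - √6/25030003 ≈ 0.00019978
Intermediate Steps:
A = 36 (A = 9*4 = 36)
v(Y) = √6 (v(Y) = √(-30 + 36) = √6)
1/(v(100) + 5003) = 1/(√6 + 5003) = 1/(5003 + √6)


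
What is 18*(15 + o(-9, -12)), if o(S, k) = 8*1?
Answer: 414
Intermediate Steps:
o(S, k) = 8
18*(15 + o(-9, -12)) = 18*(15 + 8) = 18*23 = 414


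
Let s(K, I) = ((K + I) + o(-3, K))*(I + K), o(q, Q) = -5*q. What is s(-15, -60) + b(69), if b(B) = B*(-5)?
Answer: 4155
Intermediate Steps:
b(B) = -5*B
s(K, I) = (I + K)*(15 + I + K) (s(K, I) = ((K + I) - 5*(-3))*(I + K) = ((I + K) + 15)*(I + K) = (15 + I + K)*(I + K) = (I + K)*(15 + I + K))
s(-15, -60) + b(69) = ((-60)² + (-15)² + 15*(-60) + 15*(-15) + 2*(-60)*(-15)) - 5*69 = (3600 + 225 - 900 - 225 + 1800) - 345 = 4500 - 345 = 4155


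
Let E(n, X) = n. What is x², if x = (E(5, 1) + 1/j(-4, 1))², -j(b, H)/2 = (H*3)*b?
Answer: 214358881/331776 ≈ 646.09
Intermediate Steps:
j(b, H) = -6*H*b (j(b, H) = -2*H*3*b = -2*3*H*b = -6*H*b)
x = 14641/576 (x = (5 + 1/(-6*1*(-4)))² = (5 + 1/24)² = (121/24)² = 14641/576 ≈ 25.418)
x² = (14641/576)² = 214358881/331776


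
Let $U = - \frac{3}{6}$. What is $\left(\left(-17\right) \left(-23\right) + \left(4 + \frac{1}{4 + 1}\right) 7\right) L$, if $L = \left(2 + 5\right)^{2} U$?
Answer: $- \frac{51499}{5} \approx -10300.0$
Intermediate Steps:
$U = - \frac{1}{2}$ ($U = \left(-3\right) \frac{1}{6} = - \frac{1}{2} \approx -0.5$)
$L = - \frac{49}{2}$ ($L = \left(2 + 5\right)^{2} \left(- \frac{1}{2}\right) = 7^{2} \left(- \frac{1}{2}\right) = 49 \left(- \frac{1}{2}\right) = - \frac{49}{2} \approx -24.5$)
$\left(\left(-17\right) \left(-23\right) + \left(4 + \frac{1}{4 + 1}\right) 7\right) L = \left(\left(-17\right) \left(-23\right) + \left(4 + \frac{1}{4 + 1}\right) 7\right) \left(- \frac{49}{2}\right) = \left(391 + \left(4 + \frac{1}{5}\right) 7\right) \left(- \frac{49}{2}\right) = \left(391 + \frac{21}{5} \cdot 7\right) \left(- \frac{49}{2}\right) = \left(391 + \frac{147}{5}\right) \left(- \frac{49}{2}\right) = \frac{2102}{5} \left(- \frac{49}{2}\right) = - \frac{51499}{5}$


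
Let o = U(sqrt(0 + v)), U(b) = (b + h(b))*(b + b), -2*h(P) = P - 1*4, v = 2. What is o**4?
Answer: 1808 + 1152*sqrt(2) ≈ 3437.2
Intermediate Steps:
h(P) = 2 - P/2 (h(P) = -(P - 1*4)/2 = -(P - 4)/2 = -(-4 + P)/2 = 2 - P/2)
U(b) = 2*b*(2 + b/2) (U(b) = (b + (2 - b/2))*(b + b) = (2 + b/2)*(2*b) = 2*b*(2 + b/2))
o = sqrt(2)*(4 + sqrt(2)) (o = sqrt(0 + 2)*(4 + sqrt(0 + 2)) = sqrt(2)*(4 + sqrt(2)) ≈ 7.6569)
o**4 = (2 + 4*sqrt(2))**4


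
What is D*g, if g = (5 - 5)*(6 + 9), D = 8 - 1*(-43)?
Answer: 0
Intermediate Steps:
D = 51 (D = 8 + 43 = 51)
g = 0 (g = 0*15 = 0)
D*g = 51*0 = 0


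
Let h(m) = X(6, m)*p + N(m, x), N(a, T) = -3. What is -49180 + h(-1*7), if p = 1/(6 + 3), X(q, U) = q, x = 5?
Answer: -147547/3 ≈ -49182.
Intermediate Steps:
p = 1/9 ≈ 0.11111
h(m) = -7/3 (h(m) = 6*(1/9) - 3 = 2/3 - 3 = -7/3)
-49180 + h(-1*7) = -49180 - 7/3 = -147547/3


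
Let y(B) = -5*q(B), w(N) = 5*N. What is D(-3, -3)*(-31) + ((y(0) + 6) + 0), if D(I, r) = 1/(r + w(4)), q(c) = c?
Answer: 71/17 ≈ 4.1765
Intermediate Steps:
y(B) = -5*B
D(I, r) = 1/(20 + r) (D(I, r) = 1/(r + 5*4) = 1/(r + 20) = 1/(20 + r))
D(-3, -3)*(-31) + ((y(0) + 6) + 0) = -31/(20 - 3) + ((-5*0 + 6) + 0) = -31/17 + ((0 + 6) + 0) = (1/17)*(-31) + (6 + 0) = -31/17 + 6 = 71/17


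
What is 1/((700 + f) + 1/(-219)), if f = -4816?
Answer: -219/901405 ≈ -0.00024295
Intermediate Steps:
1/((700 + f) + 1/(-219)) = 1/((700 - 4816) + 1/(-219)) = 1/(-4116 - 1/219) = 1/(-901405/219) = -219/901405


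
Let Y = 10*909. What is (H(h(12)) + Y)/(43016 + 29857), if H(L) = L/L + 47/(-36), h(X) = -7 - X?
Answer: 327229/2623428 ≈ 0.12473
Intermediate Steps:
Y = 9090
H(L) = -11/36 (H(L) = 1 + 47*(-1/36) = 1 - 47/36 = -11/36)
(H(h(12)) + Y)/(43016 + 29857) = (-11/36 + 9090)/(43016 + 29857) = (327229/36)/72873 = (327229/36)*(1/72873) = 327229/2623428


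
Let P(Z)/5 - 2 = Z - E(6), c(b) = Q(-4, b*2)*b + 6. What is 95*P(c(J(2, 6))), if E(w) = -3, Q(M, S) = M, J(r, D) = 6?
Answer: -6175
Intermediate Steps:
c(b) = 6 - 4*b (c(b) = -4*b + 6 = 6 - 4*b)
P(Z) = 25 + 5*Z (P(Z) = 10 + 5*(Z - 1*(-3)) = 10 + 5*(Z + 3) = 10 + 5*(3 + Z) = 10 + (15 + 5*Z) = 25 + 5*Z)
95*P(c(J(2, 6))) = 95*(25 + 5*(6 - 4*6)) = 95*(25 + 5*(6 - 24)) = 95*(25 + 5*(-18)) = 95*(25 - 90) = 95*(-65) = -6175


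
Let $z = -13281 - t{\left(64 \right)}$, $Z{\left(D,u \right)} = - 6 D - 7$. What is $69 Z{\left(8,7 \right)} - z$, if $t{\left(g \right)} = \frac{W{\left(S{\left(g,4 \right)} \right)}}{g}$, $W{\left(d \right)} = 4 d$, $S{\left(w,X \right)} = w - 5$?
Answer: $\frac{151835}{16} \approx 9489.7$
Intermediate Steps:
$Z{\left(D,u \right)} = -7 - 6 D$
$S{\left(w,X \right)} = -5 + w$
$t{\left(g \right)} = \frac{-20 + 4 g}{g}$ ($t{\left(g \right)} = \frac{4 \left(-5 + g\right)}{g} = \frac{-20 + 4 g}{g}$)
$z = - \frac{212555}{16}$ ($z = -13281 - \left(4 - \frac{20}{64}\right) = -13281 - \left(4 - \frac{5}{16}\right) = -13281 - \frac{59}{16} = - \frac{212555}{16} \approx -13285.0$)
$69 Z{\left(8,7 \right)} - z = 69 \left(-7 - 48\right) - - \frac{212555}{16} = 69 \left(-7 - 48\right) + \frac{212555}{16} = 69 \left(-55\right) + \frac{212555}{16} = -3795 + \frac{212555}{16} = \frac{151835}{16}$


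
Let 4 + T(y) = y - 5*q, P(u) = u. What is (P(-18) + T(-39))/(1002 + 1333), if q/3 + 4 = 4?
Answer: -61/2335 ≈ -0.026124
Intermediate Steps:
q = 0 (q = -12 + 3*4 = -12 + 12 = 0)
T(y) = -4 + y (T(y) = -4 + (y - 5*0) = -4 + (y + 0) = -4 + y)
(P(-18) + T(-39))/(1002 + 1333) = (-18 + (-4 - 39))/(1002 + 1333) = (-18 - 43)/2335 = -61*1/2335 = -61/2335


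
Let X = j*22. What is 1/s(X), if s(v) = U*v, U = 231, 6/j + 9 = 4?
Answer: -5/30492 ≈ -0.00016398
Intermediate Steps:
j = -6/5 (j = 6/(-9 + 4) = 6/(-5) = 6*(-1/5) = -6/5 ≈ -1.2000)
X = -132/5 (X = -6/5*22 = -132/5 ≈ -26.400)
s(v) = 231*v
1/s(X) = 1/(231*(-132/5)) = 1/(-30492/5) = -5/30492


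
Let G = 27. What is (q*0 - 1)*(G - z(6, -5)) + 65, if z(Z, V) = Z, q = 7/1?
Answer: 44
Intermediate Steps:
q = 7 (q = 7*1 = 7)
(q*0 - 1)*(G - z(6, -5)) + 65 = (7*0 - 1)*(27 - 1*6) + 65 = (0 - 1)*(27 - 6) + 65 = -1*21 + 65 = -21 + 65 = 44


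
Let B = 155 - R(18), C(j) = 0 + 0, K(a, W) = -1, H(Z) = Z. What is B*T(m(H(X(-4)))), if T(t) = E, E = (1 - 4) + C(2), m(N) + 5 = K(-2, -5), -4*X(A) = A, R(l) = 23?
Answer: -396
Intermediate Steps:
X(A) = -A/4
m(N) = -6 (m(N) = -5 - 1 = -6)
C(j) = 0
E = -3 (E = (1 - 4) + 0 = -3 + 0 = -3)
B = 132 (B = 155 - 1*23 = 155 - 23 = 132)
T(t) = -3
B*T(m(H(X(-4)))) = 132*(-3) = -396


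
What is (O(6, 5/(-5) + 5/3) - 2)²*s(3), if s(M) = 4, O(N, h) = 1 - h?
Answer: 100/9 ≈ 11.111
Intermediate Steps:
(O(6, 5/(-5) + 5/3) - 2)²*s(3) = ((1 - (5/(-5) + 5/3)) - 2)²*4 = ((1 - (5*(-⅕) + 5*(⅓))) - 2)²*4 = ((1 - (-1 + 5/3)) - 2)²*4 = ((1 - 1*⅔) - 2)²*4 = ((1 - ⅔) - 2)²*4 = (⅓ - 2)²*4 = (-5/3)²*4 = (25/9)*4 = 100/9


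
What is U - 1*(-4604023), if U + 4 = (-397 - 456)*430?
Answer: 4237229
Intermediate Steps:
U = -366794 (U = -4 + (-397 - 456)*430 = -4 - 853*430 = -4 - 366790 = -366794)
U - 1*(-4604023) = -366794 - 1*(-4604023) = -366794 + 4604023 = 4237229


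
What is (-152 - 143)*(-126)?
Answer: 37170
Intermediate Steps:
(-152 - 143)*(-126) = -295*(-126) = 37170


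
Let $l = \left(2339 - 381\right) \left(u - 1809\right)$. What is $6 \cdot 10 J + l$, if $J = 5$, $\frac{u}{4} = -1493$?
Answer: $-15234898$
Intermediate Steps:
$u = -5972$ ($u = 4 \left(-1493\right) = -5972$)
$l = -15235198$ ($l = \left(2339 - 381\right) \left(-5972 - 1809\right) = 1958 \left(-7781\right) = -15235198$)
$6 \cdot 10 J + l = 6 \cdot 10 \cdot 5 - 15235198 = 60 \cdot 5 - 15235198 = 300 - 15235198 = -15234898$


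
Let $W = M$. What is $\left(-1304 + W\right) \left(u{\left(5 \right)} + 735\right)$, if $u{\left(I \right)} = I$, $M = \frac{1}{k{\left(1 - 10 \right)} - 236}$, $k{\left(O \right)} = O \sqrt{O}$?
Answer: $- \frac{294313744}{305} + \frac{108 i}{305} \approx -9.6496 \cdot 10^{5} + 0.3541 i$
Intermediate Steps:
$k{\left(O \right)} = O^{\frac{3}{2}}$
$M = \frac{-236 + 27 i}{56425}$ ($M = \frac{1}{\left(1 - 10\right)^{\frac{3}{2}} - 236} = \frac{1}{\left(-9\right)^{\frac{3}{2}} - 236} = \frac{1}{- 27 i - 236} = \frac{1}{-236 - 27 i} = \frac{-236 + 27 i}{56425} \approx -0.0041825 + 0.00047851 i$)
$W = - \frac{236}{56425} + \frac{27 i}{56425} \approx -0.0041825 + 0.00047851 i$
$\left(-1304 + W\right) \left(u{\left(5 \right)} + 735\right) = \left(-1304 - \left(\frac{236}{56425} - \frac{27 i}{56425}\right)\right) \left(5 + 735\right) = \left(- \frac{73578436}{56425} + \frac{27 i}{56425}\right) 740 = - \frac{294313744}{305} + \frac{108 i}{305}$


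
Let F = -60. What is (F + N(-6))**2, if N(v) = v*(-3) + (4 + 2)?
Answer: 1296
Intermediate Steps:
N(v) = 6 - 3*v (N(v) = -3*v + 6 = 6 - 3*v)
(F + N(-6))**2 = (-60 + (6 - 3*(-6)))**2 = (-60 + (6 + 18))**2 = (-60 + 24)**2 = (-36)**2 = 1296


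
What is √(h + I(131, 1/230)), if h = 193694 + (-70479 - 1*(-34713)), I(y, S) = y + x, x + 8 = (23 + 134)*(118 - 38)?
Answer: √170611 ≈ 413.05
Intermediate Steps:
x = 12552 (x = -8 + (23 + 134)*(118 - 38) = -8 + 157*80 = -8 + 12560 = 12552)
I(y, S) = 12552 + y (I(y, S) = y + 12552 = 12552 + y)
h = 157928 (h = 193694 + (-70479 + 34713) = 193694 - 35766 = 157928)
√(h + I(131, 1/230)) = √(157928 + (12552 + 131)) = √(157928 + 12683) = √170611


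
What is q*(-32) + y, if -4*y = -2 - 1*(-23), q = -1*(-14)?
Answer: -1813/4 ≈ -453.25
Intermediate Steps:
q = 14
y = -21/4 (y = -(-2 - 1*(-23))/4 = -(-2 + 23)/4 = -¼*21 = -21/4 ≈ -5.2500)
q*(-32) + y = 14*(-32) - 21/4 = -448 - 21/4 = -1813/4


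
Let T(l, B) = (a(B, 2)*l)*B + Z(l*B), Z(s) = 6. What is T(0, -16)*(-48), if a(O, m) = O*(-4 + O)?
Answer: -288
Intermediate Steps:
T(l, B) = 6 + l*B²*(-4 + B) (T(l, B) = ((B*(-4 + B))*l)*B + 6 = (B*l*(-4 + B))*B + 6 = l*B²*(-4 + B) + 6 = 6 + l*B²*(-4 + B))
T(0, -16)*(-48) = (6 + 0*(-16)²*(-4 - 16))*(-48) = (6 + 0*256*(-20))*(-48) = (6 + 0)*(-48) = 6*(-48) = -288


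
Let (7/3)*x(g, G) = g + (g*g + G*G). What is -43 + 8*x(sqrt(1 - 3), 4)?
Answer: 5 + 24*I*sqrt(2)/7 ≈ 5.0 + 4.8487*I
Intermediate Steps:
x(g, G) = 3*g/7 + 3*G**2/7 + 3*g**2/7 (x(g, G) = 3*(g + (g*g + G*G))/7 = 3*(g + (g**2 + G**2))/7 = 3*(g + (G**2 + g**2))/7 = 3*(g + G**2 + g**2)/7 = 3*g/7 + 3*G**2/7 + 3*g**2/7)
-43 + 8*x(sqrt(1 - 3), 4) = -43 + 8*(3*sqrt(1 - 3)/7 + (3/7)*4**2 + 3*(sqrt(1 - 3))**2/7) = -43 + 8*(3*sqrt(-2)/7 + (3/7)*16 + 3*(sqrt(-2))**2/7) = -43 + 8*(3*(I*sqrt(2))/7 + 48/7 + 3*(I*sqrt(2))**2/7) = -43 + 8*(3*I*sqrt(2)/7 + 48/7 + (3/7)*(-2)) = -43 + 8*(3*I*sqrt(2)/7 + 48/7 - 6/7) = -43 + 8*(6 + 3*I*sqrt(2)/7) = -43 + (48 + 24*I*sqrt(2)/7) = 5 + 24*I*sqrt(2)/7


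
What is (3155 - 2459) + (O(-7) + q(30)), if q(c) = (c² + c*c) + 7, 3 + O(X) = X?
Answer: 2493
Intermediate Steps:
O(X) = -3 + X
q(c) = 7 + 2*c² (q(c) = (c² + c²) + 7 = 2*c² + 7 = 7 + 2*c²)
(3155 - 2459) + (O(-7) + q(30)) = (3155 - 2459) + ((-3 - 7) + (7 + 2*30²)) = 696 + (-10 + (7 + 2*900)) = 696 + (-10 + (7 + 1800)) = 696 + (-10 + 1807) = 696 + 1797 = 2493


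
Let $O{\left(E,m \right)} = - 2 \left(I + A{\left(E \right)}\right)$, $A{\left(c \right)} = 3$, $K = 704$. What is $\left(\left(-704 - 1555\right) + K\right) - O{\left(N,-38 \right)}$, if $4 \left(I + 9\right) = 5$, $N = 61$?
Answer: $- \frac{3129}{2} \approx -1564.5$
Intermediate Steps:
$I = - \frac{31}{4}$ ($I = -9 + \frac{1}{4} \cdot 5 = -9 + \frac{5}{4} = - \frac{31}{4} \approx -7.75$)
$O{\left(E,m \right)} = \frac{19}{2}$ ($O{\left(E,m \right)} = - 2 \left(- \frac{31}{4} + 3\right) = \left(-2\right) \left(- \frac{19}{4}\right) = \frac{19}{2}$)
$\left(\left(-704 - 1555\right) + K\right) - O{\left(N,-38 \right)} = \left(\left(-704 - 1555\right) + 704\right) - \frac{19}{2} = \left(-2259 + 704\right) - \frac{19}{2} = -1555 - \frac{19}{2} = - \frac{3129}{2}$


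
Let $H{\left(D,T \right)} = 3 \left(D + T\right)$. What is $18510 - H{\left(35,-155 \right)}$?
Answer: $18870$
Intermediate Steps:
$H{\left(D,T \right)} = 3 D + 3 T$
$18510 - H{\left(35,-155 \right)} = 18510 - \left(3 \cdot 35 + 3 \left(-155\right)\right) = 18510 - \left(105 - 465\right) = 18510 - -360 = 18510 + 360 = 18870$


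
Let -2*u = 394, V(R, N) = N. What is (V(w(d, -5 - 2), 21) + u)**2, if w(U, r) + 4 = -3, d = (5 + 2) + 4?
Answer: 30976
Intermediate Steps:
d = 11 (d = 7 + 4 = 11)
w(U, r) = -7 (w(U, r) = -4 - 3 = -7)
u = -197 (u = -1/2*394 = -197)
(V(w(d, -5 - 2), 21) + u)**2 = (21 - 197)**2 = (-176)**2 = 30976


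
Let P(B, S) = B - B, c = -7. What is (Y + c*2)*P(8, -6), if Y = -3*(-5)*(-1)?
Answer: 0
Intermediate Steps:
P(B, S) = 0
Y = -15 (Y = 15*(-1) = -15)
(Y + c*2)*P(8, -6) = (-15 - 7*2)*0 = (-15 - 14)*0 = -29*0 = 0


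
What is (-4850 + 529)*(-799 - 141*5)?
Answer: 6498784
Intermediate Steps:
(-4850 + 529)*(-799 - 141*5) = -4321*(-799 - 705) = -4321*(-1504) = 6498784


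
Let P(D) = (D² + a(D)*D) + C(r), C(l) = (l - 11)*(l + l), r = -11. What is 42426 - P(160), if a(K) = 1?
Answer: 16182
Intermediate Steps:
C(l) = 2*l*(-11 + l) (C(l) = (-11 + l)*(2*l) = 2*l*(-11 + l))
P(D) = 484 + D + D² (P(D) = (D² + 1*D) + 2*(-11)*(-11 - 11) = (D² + D) + 2*(-11)*(-22) = (D + D²) + 484 = 484 + D + D²)
42426 - P(160) = 42426 - (484 + 160 + 160²) = 42426 - (484 + 160 + 25600) = 42426 - 1*26244 = 42426 - 26244 = 16182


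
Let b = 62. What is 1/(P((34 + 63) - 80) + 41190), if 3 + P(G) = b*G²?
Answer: 1/59105 ≈ 1.6919e-5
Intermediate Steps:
P(G) = -3 + 62*G²
1/(P((34 + 63) - 80) + 41190) = 1/((-3 + 62*((34 + 63) - 80)²) + 41190) = 1/((-3 + 62*(97 - 80)²) + 41190) = 1/((-3 + 62*17²) + 41190) = 1/((-3 + 62*289) + 41190) = 1/((-3 + 17918) + 41190) = 1/(17915 + 41190) = 1/59105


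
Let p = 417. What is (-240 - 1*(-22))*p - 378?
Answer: -91284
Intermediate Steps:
(-240 - 1*(-22))*p - 378 = (-240 - 1*(-22))*417 - 378 = (-240 + 22)*417 - 378 = -218*417 - 378 = -90906 - 378 = -91284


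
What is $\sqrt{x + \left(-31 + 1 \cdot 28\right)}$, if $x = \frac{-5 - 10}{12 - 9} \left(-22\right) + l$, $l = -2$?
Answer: $\sqrt{105} \approx 10.247$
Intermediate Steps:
$x = 108$ ($x = \frac{-5 - 10}{12 - 9} \left(-22\right) - 2 = - \frac{15}{3} \left(-22\right) - 2 = \left(-15\right) \frac{1}{3} \left(-22\right) - 2 = \left(-5\right) \left(-22\right) - 2 = 110 - 2 = 108$)
$\sqrt{x + \left(-31 + 1 \cdot 28\right)} = \sqrt{108 + \left(-31 + 1 \cdot 28\right)} = \sqrt{108 + \left(-31 + 28\right)} = \sqrt{108 - 3} = \sqrt{105}$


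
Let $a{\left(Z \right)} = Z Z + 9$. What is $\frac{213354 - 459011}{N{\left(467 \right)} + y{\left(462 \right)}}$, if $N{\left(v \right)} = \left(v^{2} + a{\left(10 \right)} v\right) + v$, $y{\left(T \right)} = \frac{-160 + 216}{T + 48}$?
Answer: $- \frac{62642535}{68712073} \approx -0.91167$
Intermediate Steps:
$y{\left(T \right)} = \frac{56}{48 + T}$
$a{\left(Z \right)} = 9 + Z^{2}$ ($a{\left(Z \right)} = Z^{2} + 9 = 9 + Z^{2}$)
$N{\left(v \right)} = v^{2} + 110 v$ ($N{\left(v \right)} = \left(v^{2} + \left(9 + 10^{2}\right) v\right) + v = \left(v^{2} + \left(9 + 100\right) v\right) + v = \left(v^{2} + 109 v\right) + v = v^{2} + 110 v$)
$\frac{213354 - 459011}{N{\left(467 \right)} + y{\left(462 \right)}} = \frac{213354 - 459011}{467 \left(110 + 467\right) + \frac{56}{48 + 462}} = - \frac{245657}{467 \cdot 577 + \frac{56}{510}} = - \frac{245657}{269459 + 56 \cdot \frac{1}{510}} = - \frac{245657}{269459 + \frac{28}{255}} = - \frac{245657}{\frac{68712073}{255}} = \left(-245657\right) \frac{255}{68712073} = - \frac{62642535}{68712073}$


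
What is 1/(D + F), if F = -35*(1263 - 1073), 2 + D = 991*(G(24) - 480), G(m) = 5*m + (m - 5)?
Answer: -1/344583 ≈ -2.9021e-6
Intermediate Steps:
G(m) = -5 + 6*m (G(m) = 5*m + (-5 + m) = -5 + 6*m)
D = -337933 (D = -2 + 991*((-5 + 6*24) - 480) = -2 + 991*((-5 + 144) - 480) = -2 + 991*(139 - 480) = -2 + 991*(-341) = -2 - 337931 = -337933)
F = -6650 (F = -35*190 = -6650)
1/(D + F) = 1/(-337933 - 6650) = 1/(-344583) = -1/344583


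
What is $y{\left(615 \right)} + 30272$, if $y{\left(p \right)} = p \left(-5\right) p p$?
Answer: $-1163011603$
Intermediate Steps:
$y{\left(p \right)} = - 5 p^{3}$ ($y{\left(p \right)} = - 5 p p^{2} = - 5 p^{3}$)
$y{\left(615 \right)} + 30272 = - 5 \cdot 615^{3} + 30272 = \left(-5\right) 232608375 + 30272 = -1163041875 + 30272 = -1163011603$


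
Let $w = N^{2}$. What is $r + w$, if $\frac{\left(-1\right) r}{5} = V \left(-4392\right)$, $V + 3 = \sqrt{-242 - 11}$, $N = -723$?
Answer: $456849 + 21960 i \sqrt{253} \approx 4.5685 \cdot 10^{5} + 3.493 \cdot 10^{5} i$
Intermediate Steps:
$V = -3 + i \sqrt{253}$ ($V = -3 + \sqrt{-242 - 11} = -3 + \sqrt{-253} = -3 + i \sqrt{253} \approx -3.0 + 15.906 i$)
$w = 522729$ ($w = \left(-723\right)^{2} = 522729$)
$r = -65880 + 21960 i \sqrt{253}$ ($r = - 5 \left(-3 + i \sqrt{253}\right) \left(-4392\right) = - 5 \left(13176 - 4392 i \sqrt{253}\right) = -65880 + 21960 i \sqrt{253} \approx -65880.0 + 3.493 \cdot 10^{5} i$)
$r + w = \left(-65880 + 21960 i \sqrt{253}\right) + 522729 = 456849 + 21960 i \sqrt{253}$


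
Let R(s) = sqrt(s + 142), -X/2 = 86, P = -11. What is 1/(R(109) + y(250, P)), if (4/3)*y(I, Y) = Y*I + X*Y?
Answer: -2574/1655365 - 4*sqrt(251)/1655365 ≈ -0.0015932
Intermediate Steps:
X = -172 (X = -2*86 = -172)
y(I, Y) = -129*Y + 3*I*Y/4 (y(I, Y) = 3*(Y*I - 172*Y)/4 = 3*(I*Y - 172*Y)/4 = 3*(-172*Y + I*Y)/4 = -129*Y + 3*I*Y/4)
R(s) = sqrt(142 + s)
1/(R(109) + y(250, P)) = 1/(sqrt(142 + 109) + (3/4)*(-11)*(-172 + 250)) = 1/(sqrt(251) + (3/4)*(-11)*78) = 1/(sqrt(251) - 1287/2) = 1/(-1287/2 + sqrt(251))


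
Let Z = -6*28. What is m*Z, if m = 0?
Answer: 0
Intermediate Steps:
Z = -168
m*Z = 0*(-168) = 0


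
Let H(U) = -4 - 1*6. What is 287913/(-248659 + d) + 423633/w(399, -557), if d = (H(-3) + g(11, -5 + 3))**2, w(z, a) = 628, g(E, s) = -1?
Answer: 17518014865/26013644 ≈ 673.42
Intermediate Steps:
H(U) = -10 (H(U) = -4 - 6 = -10)
d = 121 (d = (-10 - 1)**2 = (-11)**2 = 121)
287913/(-248659 + d) + 423633/w(399, -557) = 287913/(-248659 + 121) + 423633/628 = 287913/(-248538) + 423633*(1/628) = 287913*(-1/248538) + 423633/628 = -95971/82846 + 423633/628 = 17518014865/26013644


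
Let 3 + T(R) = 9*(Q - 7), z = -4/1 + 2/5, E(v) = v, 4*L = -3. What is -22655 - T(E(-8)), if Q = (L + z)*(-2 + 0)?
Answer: -226673/10 ≈ -22667.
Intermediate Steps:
L = -3/4 (L = (1/4)*(-3) = -3/4 ≈ -0.75000)
z = -18/5 (z = -4*1 + 2*(1/5) = -4 + 2/5 = -18/5 ≈ -3.6000)
Q = 87/10 (Q = (-3/4 - 18/5)*(-2 + 0) = -87/20*(-2) = 87/10 ≈ 8.7000)
T(R) = 123/10 (T(R) = -3 + 9*(87/10 - 7) = -3 + 9*(17/10) = -3 + 153/10 = 123/10)
-22655 - T(E(-8)) = -22655 - 1*123/10 = -22655 - 123/10 = -226673/10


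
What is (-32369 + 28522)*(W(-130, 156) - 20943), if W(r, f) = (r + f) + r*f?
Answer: 158484859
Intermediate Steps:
W(r, f) = f + r + f*r (W(r, f) = (f + r) + f*r = f + r + f*r)
(-32369 + 28522)*(W(-130, 156) - 20943) = (-32369 + 28522)*((156 - 130 + 156*(-130)) - 20943) = -3847*((156 - 130 - 20280) - 20943) = -3847*(-20254 - 20943) = -3847*(-41197) = 158484859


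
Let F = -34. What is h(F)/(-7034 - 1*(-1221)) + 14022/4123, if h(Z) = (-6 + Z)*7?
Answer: 4350754/1261421 ≈ 3.4491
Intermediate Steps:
h(Z) = -42 + 7*Z
h(F)/(-7034 - 1*(-1221)) + 14022/4123 = (-42 + 7*(-34))/(-7034 - 1*(-1221)) + 14022/4123 = (-42 - 238)/(-7034 + 1221) + 14022*(1/4123) = -280/(-5813) + 738/217 = -280*(-1/5813) + 738/217 = 280/5813 + 738/217 = 4350754/1261421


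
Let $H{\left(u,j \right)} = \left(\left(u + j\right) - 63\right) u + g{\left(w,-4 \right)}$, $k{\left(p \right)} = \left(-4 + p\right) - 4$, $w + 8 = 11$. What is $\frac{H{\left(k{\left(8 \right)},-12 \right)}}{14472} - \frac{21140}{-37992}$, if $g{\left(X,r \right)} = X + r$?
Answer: $\frac{12745837}{22909176} \approx 0.55636$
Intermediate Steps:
$w = 3$ ($w = -8 + 11 = 3$)
$k{\left(p \right)} = -8 + p$
$H{\left(u,j \right)} = -1 + u \left(-63 + j + u\right)$ ($H{\left(u,j \right)} = \left(\left(u + j\right) - 63\right) u + \left(3 - 4\right) = \left(\left(j + u\right) - 63\right) u - 1 = \left(-63 + j + u\right) u - 1 = u \left(-63 + j + u\right) - 1 = -1 + u \left(-63 + j + u\right)$)
$\frac{H{\left(k{\left(8 \right)},-12 \right)}}{14472} - \frac{21140}{-37992} = \frac{-1 + \left(-8 + 8\right)^{2} - 63 \left(-8 + 8\right) - 12 \left(-8 + 8\right)}{14472} - \frac{21140}{-37992} = \left(-1 + 0^{2} - 0 - 0\right) \frac{1}{14472} - - \frac{5285}{9498} = \left(-1 + 0 + 0 + 0\right) \frac{1}{14472} + \frac{5285}{9498} = \left(-1\right) \frac{1}{14472} + \frac{5285}{9498} = - \frac{1}{14472} + \frac{5285}{9498} = \frac{12745837}{22909176}$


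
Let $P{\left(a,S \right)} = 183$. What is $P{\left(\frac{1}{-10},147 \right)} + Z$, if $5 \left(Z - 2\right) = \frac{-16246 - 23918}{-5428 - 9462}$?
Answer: $\frac{6906707}{37225} \approx 185.54$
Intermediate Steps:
$Z = \frac{94532}{37225}$ ($Z = 2 + \frac{\left(-16246 - 23918\right) \frac{1}{-5428 - 9462}}{5} = 2 + \frac{\left(-40164\right) \frac{1}{-14890}}{5} = 2 + \frac{\left(-40164\right) \left(- \frac{1}{14890}\right)}{5} = 2 + \frac{1}{5} \cdot \frac{20082}{7445} = 2 + \frac{20082}{37225} = \frac{94532}{37225} \approx 2.5395$)
$P{\left(\frac{1}{-10},147 \right)} + Z = 183 + \frac{94532}{37225} = \frac{6906707}{37225}$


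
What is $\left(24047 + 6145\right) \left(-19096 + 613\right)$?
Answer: $-558038736$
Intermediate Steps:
$\left(24047 + 6145\right) \left(-19096 + 613\right) = 30192 \left(-18483\right) = -558038736$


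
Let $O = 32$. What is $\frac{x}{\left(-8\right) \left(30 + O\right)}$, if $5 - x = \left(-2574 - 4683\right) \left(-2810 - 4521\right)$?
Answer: $\frac{26600531}{248} \approx 1.0726 \cdot 10^{5}$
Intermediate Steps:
$x = -53201062$ ($x = 5 - \left(-2574 - 4683\right) \left(-2810 - 4521\right) = 5 - \left(-7257\right) \left(-7331\right) = 5 - 53201067 = -53201062$)
$\frac{x}{\left(-8\right) \left(30 + O\right)} = - \frac{53201062}{\left(-8\right) \left(30 + 32\right)} = - \frac{53201062}{\left(-8\right) 62} = - \frac{53201062}{-496} = \left(-53201062\right) \left(- \frac{1}{496}\right) = \frac{26600531}{248}$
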